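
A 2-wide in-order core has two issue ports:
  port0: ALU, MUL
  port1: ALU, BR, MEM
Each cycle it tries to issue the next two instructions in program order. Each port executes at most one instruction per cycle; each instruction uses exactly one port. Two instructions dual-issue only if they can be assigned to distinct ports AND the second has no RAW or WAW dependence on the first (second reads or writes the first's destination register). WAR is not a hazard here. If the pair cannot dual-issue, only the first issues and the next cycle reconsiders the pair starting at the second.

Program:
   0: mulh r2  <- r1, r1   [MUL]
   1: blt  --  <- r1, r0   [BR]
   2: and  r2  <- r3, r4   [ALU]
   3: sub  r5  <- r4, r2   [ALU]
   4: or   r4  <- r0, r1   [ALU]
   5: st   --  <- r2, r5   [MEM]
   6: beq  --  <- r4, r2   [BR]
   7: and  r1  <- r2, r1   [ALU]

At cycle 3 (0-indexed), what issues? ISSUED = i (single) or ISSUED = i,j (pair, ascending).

ISSUED = 5

t=0 i0+i1:mulh.MUL blt.BR ; 2-wide
t=1 i2:and.ALU ; RAW r2
t=2 i3+i4:sub.ALU or.ALU ; 2-wide
t=3 i5:st.MEM ; no-port MEM/BR
t=4 i6+i7:beq.BR and.ALU ; 2-wide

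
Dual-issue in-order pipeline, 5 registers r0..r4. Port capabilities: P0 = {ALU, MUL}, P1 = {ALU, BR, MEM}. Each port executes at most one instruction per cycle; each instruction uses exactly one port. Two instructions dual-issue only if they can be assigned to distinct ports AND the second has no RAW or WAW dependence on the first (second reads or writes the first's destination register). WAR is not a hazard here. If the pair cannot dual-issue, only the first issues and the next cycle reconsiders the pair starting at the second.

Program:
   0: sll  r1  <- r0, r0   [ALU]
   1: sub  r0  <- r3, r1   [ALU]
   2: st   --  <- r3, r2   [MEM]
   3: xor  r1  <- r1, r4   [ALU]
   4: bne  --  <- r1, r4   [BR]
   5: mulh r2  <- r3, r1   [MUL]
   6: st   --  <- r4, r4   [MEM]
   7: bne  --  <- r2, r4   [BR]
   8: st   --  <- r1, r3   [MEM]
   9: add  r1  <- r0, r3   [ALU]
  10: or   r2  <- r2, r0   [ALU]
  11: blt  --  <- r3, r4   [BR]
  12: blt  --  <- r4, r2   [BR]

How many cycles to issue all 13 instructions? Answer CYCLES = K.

c0: i0 sll.ALU  RAW r1
c1: i1&i2 sub.ALU;st.MEM  dual
c2: i3 xor.ALU  RAW r1
c3: i4&i5 bne.BR;mulh.MUL  dual
c4: i6 st.MEM  no-port MEM/BR
c5: i7 bne.BR  no-port BR/MEM
c6: i8&i9 st.MEM;add.ALU  dual
c7: i10&i11 or.ALU;blt.BR  dual
c8: i12 blt.BR  tail

CYCLES = 9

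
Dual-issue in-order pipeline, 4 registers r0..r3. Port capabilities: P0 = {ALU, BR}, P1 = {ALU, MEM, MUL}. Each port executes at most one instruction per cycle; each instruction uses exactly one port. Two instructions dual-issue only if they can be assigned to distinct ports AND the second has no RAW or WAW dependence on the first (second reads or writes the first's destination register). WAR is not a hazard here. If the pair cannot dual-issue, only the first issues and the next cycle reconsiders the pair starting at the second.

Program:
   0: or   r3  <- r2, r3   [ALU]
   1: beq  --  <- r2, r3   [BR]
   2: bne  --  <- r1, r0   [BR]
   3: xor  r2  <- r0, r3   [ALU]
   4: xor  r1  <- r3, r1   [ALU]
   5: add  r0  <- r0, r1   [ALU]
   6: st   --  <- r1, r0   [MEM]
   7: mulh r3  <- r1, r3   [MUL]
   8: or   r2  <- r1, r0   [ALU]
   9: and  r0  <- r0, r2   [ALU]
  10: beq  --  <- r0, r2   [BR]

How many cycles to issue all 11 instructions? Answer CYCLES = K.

[0] i0  or.ALU  -- RAW r3
[1] i1  beq.BR  -- no-port BR/BR
[2] i2&i3  bne.BR/xor.ALU  -- dual
[3] i4  xor.ALU  -- RAW r1
[4] i5  add.ALU  -- RAW r0
[5] i6  st.MEM  -- no-port MEM/MUL
[6] i7&i8  mulh.MUL/or.ALU  -- dual
[7] i9  and.ALU  -- RAW r0
[8] i10  beq.BR  -- tail

CYCLES = 9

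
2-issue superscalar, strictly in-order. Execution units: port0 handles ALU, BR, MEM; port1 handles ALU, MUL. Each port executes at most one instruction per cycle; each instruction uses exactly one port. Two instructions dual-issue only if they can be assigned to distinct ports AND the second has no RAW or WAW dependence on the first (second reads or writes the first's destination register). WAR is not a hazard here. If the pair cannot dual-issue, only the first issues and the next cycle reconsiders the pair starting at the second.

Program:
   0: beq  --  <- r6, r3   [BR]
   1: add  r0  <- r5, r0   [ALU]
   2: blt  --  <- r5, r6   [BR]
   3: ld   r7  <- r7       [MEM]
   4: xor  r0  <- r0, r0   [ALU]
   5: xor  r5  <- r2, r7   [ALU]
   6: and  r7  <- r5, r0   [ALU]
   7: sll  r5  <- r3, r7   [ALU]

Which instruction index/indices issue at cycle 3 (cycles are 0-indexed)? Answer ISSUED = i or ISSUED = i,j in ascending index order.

ISSUED = 5

  cy0 -> i0/i1 (beq add) dual
  cy1 -> i2 (blt) no-port BR/MEM
  cy2 -> i3/i4 (ld xor) dual
  cy3 -> i5 (xor) RAW r5
  cy4 -> i6 (and) RAW r7
  cy5 -> i7 (sll) tail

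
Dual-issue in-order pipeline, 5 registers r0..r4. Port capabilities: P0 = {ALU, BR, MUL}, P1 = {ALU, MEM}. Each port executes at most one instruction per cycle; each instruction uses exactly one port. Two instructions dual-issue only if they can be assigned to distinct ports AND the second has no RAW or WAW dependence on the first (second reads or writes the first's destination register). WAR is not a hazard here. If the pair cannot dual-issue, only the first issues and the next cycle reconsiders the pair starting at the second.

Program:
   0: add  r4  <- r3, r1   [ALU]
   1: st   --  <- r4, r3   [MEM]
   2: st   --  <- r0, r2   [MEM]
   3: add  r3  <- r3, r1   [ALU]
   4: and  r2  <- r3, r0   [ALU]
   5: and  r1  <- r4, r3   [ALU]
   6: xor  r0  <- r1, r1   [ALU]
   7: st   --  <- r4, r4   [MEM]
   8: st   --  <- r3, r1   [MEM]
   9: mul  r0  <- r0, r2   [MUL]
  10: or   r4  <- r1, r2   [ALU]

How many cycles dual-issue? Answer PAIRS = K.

[0] i0  add  -- RAW r4
[1] i1  st  -- no-port MEM/MEM
[2] i2/i3  st/add  -- pair
[3] i4/i5  and/and  -- pair
[4] i6/i7  xor/st  -- pair
[5] i8/i9  st/mul  -- pair
[6] i10  or  -- tail

PAIRS = 4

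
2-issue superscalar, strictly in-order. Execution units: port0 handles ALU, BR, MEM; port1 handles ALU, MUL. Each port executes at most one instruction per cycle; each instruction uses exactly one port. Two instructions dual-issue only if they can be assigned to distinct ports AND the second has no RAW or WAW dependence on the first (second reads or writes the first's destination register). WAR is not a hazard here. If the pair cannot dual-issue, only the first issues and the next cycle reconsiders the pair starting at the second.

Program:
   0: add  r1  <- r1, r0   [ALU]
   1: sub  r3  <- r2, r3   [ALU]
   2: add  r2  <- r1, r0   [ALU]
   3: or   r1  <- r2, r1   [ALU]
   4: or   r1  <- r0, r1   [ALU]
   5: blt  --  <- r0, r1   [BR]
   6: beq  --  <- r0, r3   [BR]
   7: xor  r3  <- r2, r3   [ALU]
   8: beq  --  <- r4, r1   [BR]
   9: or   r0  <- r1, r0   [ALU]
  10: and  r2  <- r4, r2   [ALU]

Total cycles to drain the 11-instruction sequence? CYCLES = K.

CYCLES = 8

#0 head=0: add.ALU/sub.ALU i0,i1 dual
#1 head=2: add.ALU i2 RAW r2
#2 head=3: or.ALU i3 RAW+WAW r1
#3 head=4: or.ALU i4 RAW r1
#4 head=5: blt.BR i5 no-port BR/BR
#5 head=6: beq.BR/xor.ALU i6,i7 dual
#6 head=8: beq.BR/or.ALU i8,i9 dual
#7 head=10: and.ALU i10 tail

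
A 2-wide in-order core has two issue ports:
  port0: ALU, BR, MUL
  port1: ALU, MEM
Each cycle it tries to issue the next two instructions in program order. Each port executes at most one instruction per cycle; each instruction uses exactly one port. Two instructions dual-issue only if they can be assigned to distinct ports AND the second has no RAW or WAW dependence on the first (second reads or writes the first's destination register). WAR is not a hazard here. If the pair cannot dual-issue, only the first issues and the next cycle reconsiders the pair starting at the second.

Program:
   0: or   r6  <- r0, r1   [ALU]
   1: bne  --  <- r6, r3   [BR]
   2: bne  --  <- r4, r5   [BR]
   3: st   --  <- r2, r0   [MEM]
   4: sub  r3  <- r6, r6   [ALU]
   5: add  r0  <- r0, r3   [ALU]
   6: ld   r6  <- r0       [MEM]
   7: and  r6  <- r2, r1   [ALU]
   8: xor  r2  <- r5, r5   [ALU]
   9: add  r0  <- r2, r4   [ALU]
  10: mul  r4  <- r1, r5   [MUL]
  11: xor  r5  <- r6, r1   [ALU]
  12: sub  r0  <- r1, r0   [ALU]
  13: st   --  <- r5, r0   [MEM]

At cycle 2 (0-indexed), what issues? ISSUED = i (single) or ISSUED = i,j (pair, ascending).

ISSUED = 2,3

t=0 i0:or ; RAW r6
t=1 i1:bne ; no-port BR/BR
t=2 i2/i3:bne/st ; pair
t=3 i4:sub ; RAW r3
t=4 i5:add ; RAW r0
t=5 i6:ld ; WAW r6
t=6 i7/i8:and/xor ; pair
t=7 i9/i10:add/mul ; pair
t=8 i11/i12:xor/sub ; pair
t=9 i13:st ; tail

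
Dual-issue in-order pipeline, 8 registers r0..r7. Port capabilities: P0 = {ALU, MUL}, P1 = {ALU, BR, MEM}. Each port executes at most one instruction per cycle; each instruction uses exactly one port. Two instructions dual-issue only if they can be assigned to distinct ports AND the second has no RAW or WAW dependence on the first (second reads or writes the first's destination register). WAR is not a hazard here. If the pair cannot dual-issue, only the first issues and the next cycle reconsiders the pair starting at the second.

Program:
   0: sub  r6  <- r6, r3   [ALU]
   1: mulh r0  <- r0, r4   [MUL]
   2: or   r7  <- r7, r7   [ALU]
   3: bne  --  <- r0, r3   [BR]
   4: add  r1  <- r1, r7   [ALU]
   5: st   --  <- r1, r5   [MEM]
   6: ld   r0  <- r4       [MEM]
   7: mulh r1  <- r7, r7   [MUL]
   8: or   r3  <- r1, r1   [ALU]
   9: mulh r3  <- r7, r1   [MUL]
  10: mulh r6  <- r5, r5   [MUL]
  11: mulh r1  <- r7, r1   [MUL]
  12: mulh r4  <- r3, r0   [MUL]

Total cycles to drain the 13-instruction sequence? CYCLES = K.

[0] i0/i1  sub mulh  -- 2-wide
[1] i2/i3  or bne  -- 2-wide
[2] i4  add  -- RAW r1
[3] i5  st  -- no-port MEM/MEM
[4] i6/i7  ld mulh  -- 2-wide
[5] i8  or  -- WAW r3
[6] i9  mulh  -- no-port MUL/MUL
[7] i10  mulh  -- no-port MUL/MUL
[8] i11  mulh  -- no-port MUL/MUL
[9] i12  mulh  -- tail

CYCLES = 10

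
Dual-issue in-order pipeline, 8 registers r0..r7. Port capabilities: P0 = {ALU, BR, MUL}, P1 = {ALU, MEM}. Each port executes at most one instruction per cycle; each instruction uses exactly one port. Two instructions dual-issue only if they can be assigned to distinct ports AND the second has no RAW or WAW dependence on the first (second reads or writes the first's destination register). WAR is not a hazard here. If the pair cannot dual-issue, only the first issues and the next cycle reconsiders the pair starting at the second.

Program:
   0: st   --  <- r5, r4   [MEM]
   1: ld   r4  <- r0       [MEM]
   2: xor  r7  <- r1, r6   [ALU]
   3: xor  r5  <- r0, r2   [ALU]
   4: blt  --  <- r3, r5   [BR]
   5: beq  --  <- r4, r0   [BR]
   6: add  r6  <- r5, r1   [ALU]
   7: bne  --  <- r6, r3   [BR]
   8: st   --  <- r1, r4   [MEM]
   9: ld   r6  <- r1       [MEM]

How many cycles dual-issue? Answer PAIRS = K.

PAIRS = 3

c0: i0 st  no-port MEM/MEM
c1: i1+i2 ld xor  pair
c2: i3 xor  RAW r5
c3: i4 blt  no-port BR/BR
c4: i5+i6 beq add  pair
c5: i7+i8 bne st  pair
c6: i9 ld  tail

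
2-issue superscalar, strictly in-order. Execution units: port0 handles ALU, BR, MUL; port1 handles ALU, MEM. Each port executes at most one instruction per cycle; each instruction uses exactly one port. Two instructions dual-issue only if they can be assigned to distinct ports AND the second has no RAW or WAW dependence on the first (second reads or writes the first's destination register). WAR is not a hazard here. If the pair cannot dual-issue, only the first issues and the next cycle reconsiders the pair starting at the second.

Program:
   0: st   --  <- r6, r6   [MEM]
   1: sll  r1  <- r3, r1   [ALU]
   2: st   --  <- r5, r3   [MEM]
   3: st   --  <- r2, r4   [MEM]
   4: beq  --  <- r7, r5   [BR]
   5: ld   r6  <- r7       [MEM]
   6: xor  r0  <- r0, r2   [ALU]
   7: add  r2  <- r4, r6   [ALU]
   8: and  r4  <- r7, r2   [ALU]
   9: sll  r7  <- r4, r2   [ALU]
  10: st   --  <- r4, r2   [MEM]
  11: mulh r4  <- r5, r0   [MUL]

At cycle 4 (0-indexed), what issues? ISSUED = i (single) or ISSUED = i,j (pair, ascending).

ISSUED = 7

t=0 i0&i1:st sll ; pair
t=1 i2:st ; no-port MEM/MEM
t=2 i3&i4:st beq ; pair
t=3 i5&i6:ld xor ; pair
t=4 i7:add ; RAW r2
t=5 i8:and ; RAW r4
t=6 i9&i10:sll st ; pair
t=7 i11:mulh ; tail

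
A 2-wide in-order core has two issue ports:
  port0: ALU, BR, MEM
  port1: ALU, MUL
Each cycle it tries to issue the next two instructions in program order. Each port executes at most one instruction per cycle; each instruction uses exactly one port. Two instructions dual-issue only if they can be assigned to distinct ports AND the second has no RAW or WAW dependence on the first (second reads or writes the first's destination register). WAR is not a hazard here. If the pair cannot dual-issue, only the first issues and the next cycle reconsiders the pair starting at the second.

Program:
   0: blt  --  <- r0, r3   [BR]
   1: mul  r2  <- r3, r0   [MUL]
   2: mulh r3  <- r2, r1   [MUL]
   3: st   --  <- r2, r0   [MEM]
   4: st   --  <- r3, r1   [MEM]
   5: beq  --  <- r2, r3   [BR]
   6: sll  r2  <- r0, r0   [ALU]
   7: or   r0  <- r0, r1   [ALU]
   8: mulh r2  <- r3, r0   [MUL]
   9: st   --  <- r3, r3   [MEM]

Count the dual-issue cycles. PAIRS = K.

PAIRS = 4

#0 head=0: blt;mul i0/i1 2-wide
#1 head=2: mulh;st i2/i3 2-wide
#2 head=4: st i4 no-port MEM/BR
#3 head=5: beq;sll i5/i6 2-wide
#4 head=7: or i7 RAW r0
#5 head=8: mulh;st i8/i9 2-wide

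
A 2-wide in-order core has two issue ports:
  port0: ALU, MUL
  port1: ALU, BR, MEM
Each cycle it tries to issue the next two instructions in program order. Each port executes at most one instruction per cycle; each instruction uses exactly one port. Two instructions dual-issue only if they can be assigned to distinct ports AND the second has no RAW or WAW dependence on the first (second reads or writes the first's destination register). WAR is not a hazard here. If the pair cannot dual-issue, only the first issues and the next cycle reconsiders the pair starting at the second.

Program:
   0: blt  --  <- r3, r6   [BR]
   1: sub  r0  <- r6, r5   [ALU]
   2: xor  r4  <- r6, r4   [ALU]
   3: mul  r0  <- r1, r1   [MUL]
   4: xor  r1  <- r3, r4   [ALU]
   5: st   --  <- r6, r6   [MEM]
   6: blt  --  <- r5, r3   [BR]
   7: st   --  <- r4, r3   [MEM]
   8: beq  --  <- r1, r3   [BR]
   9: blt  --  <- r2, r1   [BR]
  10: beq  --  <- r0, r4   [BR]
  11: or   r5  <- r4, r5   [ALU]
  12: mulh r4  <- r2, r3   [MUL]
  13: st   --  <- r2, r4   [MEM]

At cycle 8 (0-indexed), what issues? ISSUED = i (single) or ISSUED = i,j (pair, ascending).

#0 head=0: blt.BR+sub.ALU i0/i1 pair
#1 head=2: xor.ALU+mul.MUL i2/i3 pair
#2 head=4: xor.ALU+st.MEM i4/i5 pair
#3 head=6: blt.BR i6 no-port BR/MEM
#4 head=7: st.MEM i7 no-port MEM/BR
#5 head=8: beq.BR i8 no-port BR/BR
#6 head=9: blt.BR i9 no-port BR/BR
#7 head=10: beq.BR+or.ALU i10/i11 pair
#8 head=12: mulh.MUL i12 RAW r4
#9 head=13: st.MEM i13 tail

ISSUED = 12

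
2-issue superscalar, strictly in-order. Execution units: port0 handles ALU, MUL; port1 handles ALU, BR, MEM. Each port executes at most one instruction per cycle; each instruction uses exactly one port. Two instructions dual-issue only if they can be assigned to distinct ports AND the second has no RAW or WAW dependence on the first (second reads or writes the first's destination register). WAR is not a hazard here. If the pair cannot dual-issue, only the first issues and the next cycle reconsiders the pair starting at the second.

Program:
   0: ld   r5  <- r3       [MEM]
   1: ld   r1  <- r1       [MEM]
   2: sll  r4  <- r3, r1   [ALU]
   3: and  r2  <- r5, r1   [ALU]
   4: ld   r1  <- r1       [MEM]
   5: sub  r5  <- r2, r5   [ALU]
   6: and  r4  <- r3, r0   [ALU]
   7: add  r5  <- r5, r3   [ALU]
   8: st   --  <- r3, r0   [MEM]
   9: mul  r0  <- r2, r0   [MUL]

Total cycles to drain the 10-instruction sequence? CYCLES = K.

#0 head=0: ld.MEM i0 no-port MEM/MEM
#1 head=1: ld.MEM i1 RAW r1
#2 head=2: sll.ALU;and.ALU i2/i3 pair
#3 head=4: ld.MEM;sub.ALU i4/i5 pair
#4 head=6: and.ALU;add.ALU i6/i7 pair
#5 head=8: st.MEM;mul.MUL i8/i9 pair

CYCLES = 6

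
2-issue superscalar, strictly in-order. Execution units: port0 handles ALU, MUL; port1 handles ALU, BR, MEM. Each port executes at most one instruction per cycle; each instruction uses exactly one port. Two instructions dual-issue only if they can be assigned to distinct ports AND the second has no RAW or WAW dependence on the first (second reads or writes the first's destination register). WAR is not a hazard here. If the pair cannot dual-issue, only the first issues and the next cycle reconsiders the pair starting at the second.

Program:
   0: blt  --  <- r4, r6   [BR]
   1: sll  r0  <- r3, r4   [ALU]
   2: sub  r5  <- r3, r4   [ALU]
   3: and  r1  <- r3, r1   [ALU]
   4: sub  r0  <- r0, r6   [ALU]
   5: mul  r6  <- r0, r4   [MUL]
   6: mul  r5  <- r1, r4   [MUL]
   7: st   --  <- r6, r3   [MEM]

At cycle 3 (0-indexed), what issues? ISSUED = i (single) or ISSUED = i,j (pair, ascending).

ISSUED = 5

c0: i0+i1 blt sll  2-wide
c1: i2+i3 sub and  2-wide
c2: i4 sub  RAW r0
c3: i5 mul  no-port MUL/MUL
c4: i6+i7 mul st  2-wide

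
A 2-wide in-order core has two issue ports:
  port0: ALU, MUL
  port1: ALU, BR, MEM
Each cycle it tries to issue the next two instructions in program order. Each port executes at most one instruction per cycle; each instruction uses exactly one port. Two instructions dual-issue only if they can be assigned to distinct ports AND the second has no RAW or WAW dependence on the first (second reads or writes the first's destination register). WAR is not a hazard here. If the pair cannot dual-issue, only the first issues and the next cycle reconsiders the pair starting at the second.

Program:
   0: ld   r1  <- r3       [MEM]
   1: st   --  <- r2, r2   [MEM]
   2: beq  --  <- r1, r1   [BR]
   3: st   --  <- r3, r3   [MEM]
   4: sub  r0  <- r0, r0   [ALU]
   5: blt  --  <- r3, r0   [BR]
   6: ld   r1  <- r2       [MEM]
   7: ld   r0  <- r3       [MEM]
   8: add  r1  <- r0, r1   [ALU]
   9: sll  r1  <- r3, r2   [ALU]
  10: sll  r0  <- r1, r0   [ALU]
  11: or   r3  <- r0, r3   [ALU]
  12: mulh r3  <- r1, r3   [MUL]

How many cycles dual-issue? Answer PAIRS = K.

t=0 i0:ld ; no-port MEM/MEM
t=1 i1:st ; no-port MEM/BR
t=2 i2:beq ; no-port BR/MEM
t=3 i3/i4:st sub ; pair
t=4 i5:blt ; no-port BR/MEM
t=5 i6:ld ; no-port MEM/MEM
t=6 i7:ld ; RAW r0
t=7 i8:add ; WAW r1
t=8 i9:sll ; RAW r1
t=9 i10:sll ; RAW r0
t=10 i11:or ; RAW+WAW r3
t=11 i12:mulh ; tail

PAIRS = 1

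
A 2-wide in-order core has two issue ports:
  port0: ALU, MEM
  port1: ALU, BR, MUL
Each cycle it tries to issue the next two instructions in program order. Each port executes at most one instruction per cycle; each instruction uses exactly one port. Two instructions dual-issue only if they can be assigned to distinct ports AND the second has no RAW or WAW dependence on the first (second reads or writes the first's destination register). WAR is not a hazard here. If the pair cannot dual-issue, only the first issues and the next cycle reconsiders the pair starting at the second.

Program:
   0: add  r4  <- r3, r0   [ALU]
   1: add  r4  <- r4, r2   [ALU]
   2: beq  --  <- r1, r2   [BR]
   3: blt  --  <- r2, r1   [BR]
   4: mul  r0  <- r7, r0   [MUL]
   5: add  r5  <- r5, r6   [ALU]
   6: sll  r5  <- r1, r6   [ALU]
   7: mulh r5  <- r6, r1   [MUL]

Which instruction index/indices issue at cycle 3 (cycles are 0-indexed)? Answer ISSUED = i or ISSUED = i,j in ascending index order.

ISSUED = 4,5

t=0 i0:add.ALU ; RAW+WAW r4
t=1 i1+i2:add.ALU beq.BR ; dual
t=2 i3:blt.BR ; no-port BR/MUL
t=3 i4+i5:mul.MUL add.ALU ; dual
t=4 i6:sll.ALU ; WAW r5
t=5 i7:mulh.MUL ; tail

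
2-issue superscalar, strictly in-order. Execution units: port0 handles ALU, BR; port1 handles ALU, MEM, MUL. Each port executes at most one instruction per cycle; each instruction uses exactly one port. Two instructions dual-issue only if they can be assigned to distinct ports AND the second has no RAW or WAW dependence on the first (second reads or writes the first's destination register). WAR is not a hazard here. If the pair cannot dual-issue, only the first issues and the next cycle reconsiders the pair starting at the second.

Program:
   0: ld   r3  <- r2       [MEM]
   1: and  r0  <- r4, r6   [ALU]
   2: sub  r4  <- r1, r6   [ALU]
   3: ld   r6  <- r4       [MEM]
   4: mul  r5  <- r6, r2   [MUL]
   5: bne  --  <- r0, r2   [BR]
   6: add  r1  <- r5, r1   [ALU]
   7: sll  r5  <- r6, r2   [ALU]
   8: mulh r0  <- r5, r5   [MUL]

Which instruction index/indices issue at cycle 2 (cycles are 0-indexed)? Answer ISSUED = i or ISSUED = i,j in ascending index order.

ISSUED = 3

#0 head=0: ld.MEM+and.ALU i0/i1 pair
#1 head=2: sub.ALU i2 RAW r4
#2 head=3: ld.MEM i3 no-port MEM/MUL
#3 head=4: mul.MUL+bne.BR i4/i5 pair
#4 head=6: add.ALU+sll.ALU i6/i7 pair
#5 head=8: mulh.MUL i8 tail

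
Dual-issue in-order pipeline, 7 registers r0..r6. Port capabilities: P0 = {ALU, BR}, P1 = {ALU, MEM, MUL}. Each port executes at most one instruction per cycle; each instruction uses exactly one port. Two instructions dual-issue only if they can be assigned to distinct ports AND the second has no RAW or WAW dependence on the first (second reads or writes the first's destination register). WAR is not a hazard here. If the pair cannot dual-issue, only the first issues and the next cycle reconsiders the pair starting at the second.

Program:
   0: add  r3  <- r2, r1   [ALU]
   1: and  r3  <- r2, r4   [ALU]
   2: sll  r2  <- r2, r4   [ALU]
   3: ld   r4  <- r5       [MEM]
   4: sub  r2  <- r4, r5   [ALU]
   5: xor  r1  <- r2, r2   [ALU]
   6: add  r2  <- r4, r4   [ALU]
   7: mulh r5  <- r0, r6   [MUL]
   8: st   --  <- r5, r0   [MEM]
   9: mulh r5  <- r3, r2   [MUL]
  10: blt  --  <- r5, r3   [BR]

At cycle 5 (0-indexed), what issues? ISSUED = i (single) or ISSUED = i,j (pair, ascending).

0. add.ALU @i0  | WAW r3
1. and.ALU/sll.ALU @i1,i2  | 2-wide
2. ld.MEM @i3  | RAW r4
3. sub.ALU @i4  | RAW r2
4. xor.ALU/add.ALU @i5,i6  | 2-wide
5. mulh.MUL @i7  | no-port MUL/MEM
6. st.MEM @i8  | no-port MEM/MUL
7. mulh.MUL @i9  | RAW r5
8. blt.BR @i10  | tail

ISSUED = 7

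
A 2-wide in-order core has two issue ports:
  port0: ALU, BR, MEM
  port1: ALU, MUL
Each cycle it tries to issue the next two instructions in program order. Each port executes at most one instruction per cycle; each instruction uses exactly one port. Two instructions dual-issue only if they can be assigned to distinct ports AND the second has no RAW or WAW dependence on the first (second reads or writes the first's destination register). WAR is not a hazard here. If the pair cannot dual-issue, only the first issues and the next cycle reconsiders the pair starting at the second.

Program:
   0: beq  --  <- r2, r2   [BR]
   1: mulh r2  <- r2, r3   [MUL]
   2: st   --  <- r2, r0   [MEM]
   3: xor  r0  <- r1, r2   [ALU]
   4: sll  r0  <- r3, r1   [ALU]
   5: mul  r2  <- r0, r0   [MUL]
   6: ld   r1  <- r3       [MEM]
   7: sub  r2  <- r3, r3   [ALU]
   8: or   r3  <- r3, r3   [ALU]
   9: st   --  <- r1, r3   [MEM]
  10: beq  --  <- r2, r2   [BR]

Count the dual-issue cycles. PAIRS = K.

PAIRS = 4

t=0 i0&i1:beq/mulh ; pair
t=1 i2&i3:st/xor ; pair
t=2 i4:sll ; RAW r0
t=3 i5&i6:mul/ld ; pair
t=4 i7&i8:sub/or ; pair
t=5 i9:st ; no-port MEM/BR
t=6 i10:beq ; tail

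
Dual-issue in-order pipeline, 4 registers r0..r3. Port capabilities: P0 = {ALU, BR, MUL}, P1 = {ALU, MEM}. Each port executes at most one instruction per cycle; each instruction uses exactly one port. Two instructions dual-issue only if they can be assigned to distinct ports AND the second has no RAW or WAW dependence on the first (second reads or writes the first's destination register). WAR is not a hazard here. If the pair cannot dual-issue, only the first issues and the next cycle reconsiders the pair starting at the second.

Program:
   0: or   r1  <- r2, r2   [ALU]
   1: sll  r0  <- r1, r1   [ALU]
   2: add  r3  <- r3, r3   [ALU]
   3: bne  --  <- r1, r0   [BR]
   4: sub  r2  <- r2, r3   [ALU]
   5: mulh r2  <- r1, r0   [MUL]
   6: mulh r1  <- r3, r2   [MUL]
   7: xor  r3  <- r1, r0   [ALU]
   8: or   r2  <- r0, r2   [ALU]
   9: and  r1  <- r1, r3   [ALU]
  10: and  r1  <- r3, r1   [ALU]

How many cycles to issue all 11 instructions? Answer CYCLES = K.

0. or.ALU @i0  | RAW r1
1. sll.ALU;add.ALU @i1,i2  | 2-wide
2. bne.BR;sub.ALU @i3,i4  | 2-wide
3. mulh.MUL @i5  | no-port MUL/MUL
4. mulh.MUL @i6  | RAW r1
5. xor.ALU;or.ALU @i7,i8  | 2-wide
6. and.ALU @i9  | RAW+WAW r1
7. and.ALU @i10  | tail

CYCLES = 8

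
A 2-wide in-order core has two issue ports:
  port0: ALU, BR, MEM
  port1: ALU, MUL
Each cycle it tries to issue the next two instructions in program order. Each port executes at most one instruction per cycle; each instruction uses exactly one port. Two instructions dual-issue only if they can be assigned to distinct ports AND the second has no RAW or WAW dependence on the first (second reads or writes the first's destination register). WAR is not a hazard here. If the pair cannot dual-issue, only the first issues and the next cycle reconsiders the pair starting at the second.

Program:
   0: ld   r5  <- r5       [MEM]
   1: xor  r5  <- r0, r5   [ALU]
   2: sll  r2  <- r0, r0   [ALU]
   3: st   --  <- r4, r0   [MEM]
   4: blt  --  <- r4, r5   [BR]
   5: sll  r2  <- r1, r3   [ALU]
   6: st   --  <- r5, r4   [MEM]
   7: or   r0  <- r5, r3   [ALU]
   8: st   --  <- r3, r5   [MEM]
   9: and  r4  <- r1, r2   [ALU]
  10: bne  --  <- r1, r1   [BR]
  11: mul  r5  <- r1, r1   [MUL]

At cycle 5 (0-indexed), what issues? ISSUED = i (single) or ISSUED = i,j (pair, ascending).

ISSUED = 8,9

#0 head=0: ld i0 RAW+WAW r5
#1 head=1: xor+sll i1/i2 dual
#2 head=3: st i3 no-port MEM/BR
#3 head=4: blt+sll i4/i5 dual
#4 head=6: st+or i6/i7 dual
#5 head=8: st+and i8/i9 dual
#6 head=10: bne+mul i10/i11 dual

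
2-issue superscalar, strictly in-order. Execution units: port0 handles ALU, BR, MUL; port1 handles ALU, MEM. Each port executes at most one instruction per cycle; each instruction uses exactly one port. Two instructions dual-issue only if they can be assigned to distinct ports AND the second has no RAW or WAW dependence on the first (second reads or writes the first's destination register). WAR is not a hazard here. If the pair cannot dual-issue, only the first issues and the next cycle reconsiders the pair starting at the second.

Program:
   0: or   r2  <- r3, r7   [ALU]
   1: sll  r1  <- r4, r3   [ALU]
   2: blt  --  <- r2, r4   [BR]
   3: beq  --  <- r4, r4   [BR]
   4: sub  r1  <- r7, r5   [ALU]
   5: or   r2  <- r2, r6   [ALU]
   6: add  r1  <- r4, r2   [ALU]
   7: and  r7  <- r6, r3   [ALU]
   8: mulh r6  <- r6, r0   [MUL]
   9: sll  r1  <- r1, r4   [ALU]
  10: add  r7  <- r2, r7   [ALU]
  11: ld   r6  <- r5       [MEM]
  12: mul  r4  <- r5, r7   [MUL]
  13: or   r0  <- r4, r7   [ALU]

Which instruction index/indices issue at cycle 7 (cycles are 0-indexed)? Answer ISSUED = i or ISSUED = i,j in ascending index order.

t=0 i0,i1:or+sll ; pair
t=1 i2:blt ; no-port BR/BR
t=2 i3,i4:beq+sub ; pair
t=3 i5:or ; RAW r2
t=4 i6,i7:add+and ; pair
t=5 i8,i9:mulh+sll ; pair
t=6 i10,i11:add+ld ; pair
t=7 i12:mul ; RAW r4
t=8 i13:or ; tail

ISSUED = 12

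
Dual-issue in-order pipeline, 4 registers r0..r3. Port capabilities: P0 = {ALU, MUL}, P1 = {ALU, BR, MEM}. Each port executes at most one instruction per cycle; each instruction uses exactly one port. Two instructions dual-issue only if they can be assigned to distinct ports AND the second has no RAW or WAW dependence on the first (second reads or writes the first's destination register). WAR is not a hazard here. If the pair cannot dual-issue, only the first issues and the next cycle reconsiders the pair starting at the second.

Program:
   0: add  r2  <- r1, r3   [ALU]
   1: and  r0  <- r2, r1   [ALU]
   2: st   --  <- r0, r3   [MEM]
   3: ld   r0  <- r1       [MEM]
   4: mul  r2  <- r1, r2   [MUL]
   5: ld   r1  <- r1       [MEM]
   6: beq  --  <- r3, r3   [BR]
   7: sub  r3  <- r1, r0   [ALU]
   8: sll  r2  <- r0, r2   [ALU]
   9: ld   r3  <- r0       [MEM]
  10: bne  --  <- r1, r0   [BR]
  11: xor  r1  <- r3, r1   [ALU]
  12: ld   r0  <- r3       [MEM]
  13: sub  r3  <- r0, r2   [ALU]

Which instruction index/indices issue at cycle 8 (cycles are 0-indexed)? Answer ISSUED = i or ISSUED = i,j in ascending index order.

ISSUED = 12

  cy0 -> i0 (add) RAW r2
  cy1 -> i1 (and) RAW r0
  cy2 -> i2 (st) no-port MEM/MEM
  cy3 -> i3,i4 (ld+mul) pair
  cy4 -> i5 (ld) no-port MEM/BR
  cy5 -> i6,i7 (beq+sub) pair
  cy6 -> i8,i9 (sll+ld) pair
  cy7 -> i10,i11 (bne+xor) pair
  cy8 -> i12 (ld) RAW r0
  cy9 -> i13 (sub) tail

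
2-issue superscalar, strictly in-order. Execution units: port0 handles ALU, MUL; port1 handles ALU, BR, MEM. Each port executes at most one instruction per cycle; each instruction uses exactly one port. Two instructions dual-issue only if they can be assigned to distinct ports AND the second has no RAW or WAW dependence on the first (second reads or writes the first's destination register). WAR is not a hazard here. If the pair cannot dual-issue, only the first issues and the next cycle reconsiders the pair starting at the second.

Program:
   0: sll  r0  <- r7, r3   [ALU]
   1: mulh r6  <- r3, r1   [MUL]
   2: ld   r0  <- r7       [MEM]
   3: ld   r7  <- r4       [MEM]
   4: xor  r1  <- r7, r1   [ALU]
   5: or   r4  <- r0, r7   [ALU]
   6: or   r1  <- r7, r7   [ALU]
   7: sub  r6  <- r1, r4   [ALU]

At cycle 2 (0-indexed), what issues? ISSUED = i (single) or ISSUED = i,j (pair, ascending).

  cy0 -> i0+i1 (sll+mulh) 2-wide
  cy1 -> i2 (ld) no-port MEM/MEM
  cy2 -> i3 (ld) RAW r7
  cy3 -> i4+i5 (xor+or) 2-wide
  cy4 -> i6 (or) RAW r1
  cy5 -> i7 (sub) tail

ISSUED = 3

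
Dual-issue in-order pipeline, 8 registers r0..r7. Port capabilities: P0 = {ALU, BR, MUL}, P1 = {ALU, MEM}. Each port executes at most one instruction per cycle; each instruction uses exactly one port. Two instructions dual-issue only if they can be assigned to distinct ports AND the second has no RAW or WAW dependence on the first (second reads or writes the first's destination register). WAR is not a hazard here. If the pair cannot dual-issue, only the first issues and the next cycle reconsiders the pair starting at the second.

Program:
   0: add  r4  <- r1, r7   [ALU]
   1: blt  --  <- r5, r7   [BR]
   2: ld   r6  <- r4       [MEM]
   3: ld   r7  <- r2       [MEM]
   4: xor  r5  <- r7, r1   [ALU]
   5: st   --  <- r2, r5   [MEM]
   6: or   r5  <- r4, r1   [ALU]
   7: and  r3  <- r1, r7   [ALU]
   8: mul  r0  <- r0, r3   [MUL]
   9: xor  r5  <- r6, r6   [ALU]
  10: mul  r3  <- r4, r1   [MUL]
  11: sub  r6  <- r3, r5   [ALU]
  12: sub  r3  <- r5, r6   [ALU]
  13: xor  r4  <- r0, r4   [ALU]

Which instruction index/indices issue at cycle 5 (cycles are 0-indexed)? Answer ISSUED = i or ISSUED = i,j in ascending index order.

0. add+blt @i0&i1  | pair
1. ld @i2  | no-port MEM/MEM
2. ld @i3  | RAW r7
3. xor @i4  | RAW r5
4. st+or @i5&i6  | pair
5. and @i7  | RAW r3
6. mul+xor @i8&i9  | pair
7. mul @i10  | RAW r3
8. sub @i11  | RAW r6
9. sub+xor @i12&i13  | pair

ISSUED = 7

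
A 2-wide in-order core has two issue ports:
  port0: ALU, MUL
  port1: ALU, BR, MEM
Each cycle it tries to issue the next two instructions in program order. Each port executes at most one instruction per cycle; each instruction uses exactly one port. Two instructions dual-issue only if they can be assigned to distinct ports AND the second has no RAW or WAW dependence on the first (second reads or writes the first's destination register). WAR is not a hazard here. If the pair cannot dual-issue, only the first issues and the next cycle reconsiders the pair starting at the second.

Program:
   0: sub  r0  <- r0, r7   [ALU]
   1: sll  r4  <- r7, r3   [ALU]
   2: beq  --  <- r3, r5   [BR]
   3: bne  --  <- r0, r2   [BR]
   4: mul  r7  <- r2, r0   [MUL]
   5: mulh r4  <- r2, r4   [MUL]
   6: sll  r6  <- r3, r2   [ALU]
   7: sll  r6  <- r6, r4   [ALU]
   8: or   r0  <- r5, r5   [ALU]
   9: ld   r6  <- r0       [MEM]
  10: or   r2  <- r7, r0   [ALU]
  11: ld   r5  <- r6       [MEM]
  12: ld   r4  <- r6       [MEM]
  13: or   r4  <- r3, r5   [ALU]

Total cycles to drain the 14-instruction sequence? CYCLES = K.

CYCLES = 9

t=0 i0+i1:sub;sll ; dual
t=1 i2:beq ; no-port BR/BR
t=2 i3+i4:bne;mul ; dual
t=3 i5+i6:mulh;sll ; dual
t=4 i7+i8:sll;or ; dual
t=5 i9+i10:ld;or ; dual
t=6 i11:ld ; no-port MEM/MEM
t=7 i12:ld ; WAW r4
t=8 i13:or ; tail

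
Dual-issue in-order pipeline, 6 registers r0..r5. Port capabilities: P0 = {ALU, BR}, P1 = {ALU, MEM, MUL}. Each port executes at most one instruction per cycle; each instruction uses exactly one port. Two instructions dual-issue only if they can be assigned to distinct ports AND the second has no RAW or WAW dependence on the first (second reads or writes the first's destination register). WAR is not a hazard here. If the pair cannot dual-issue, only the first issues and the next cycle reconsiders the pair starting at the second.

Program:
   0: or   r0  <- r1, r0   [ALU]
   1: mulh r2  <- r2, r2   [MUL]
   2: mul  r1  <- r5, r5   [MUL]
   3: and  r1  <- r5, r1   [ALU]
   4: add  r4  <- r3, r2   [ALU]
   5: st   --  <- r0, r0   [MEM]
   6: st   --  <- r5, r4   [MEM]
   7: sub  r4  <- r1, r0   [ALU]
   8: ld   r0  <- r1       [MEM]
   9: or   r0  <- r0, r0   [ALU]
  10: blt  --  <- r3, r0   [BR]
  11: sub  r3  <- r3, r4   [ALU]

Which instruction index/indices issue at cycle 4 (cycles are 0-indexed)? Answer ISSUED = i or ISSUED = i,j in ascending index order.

ISSUED = 6,7

c0: i0+i1 or.ALU mulh.MUL  2-wide
c1: i2 mul.MUL  RAW+WAW r1
c2: i3+i4 and.ALU add.ALU  2-wide
c3: i5 st.MEM  no-port MEM/MEM
c4: i6+i7 st.MEM sub.ALU  2-wide
c5: i8 ld.MEM  RAW+WAW r0
c6: i9 or.ALU  RAW r0
c7: i10+i11 blt.BR sub.ALU  2-wide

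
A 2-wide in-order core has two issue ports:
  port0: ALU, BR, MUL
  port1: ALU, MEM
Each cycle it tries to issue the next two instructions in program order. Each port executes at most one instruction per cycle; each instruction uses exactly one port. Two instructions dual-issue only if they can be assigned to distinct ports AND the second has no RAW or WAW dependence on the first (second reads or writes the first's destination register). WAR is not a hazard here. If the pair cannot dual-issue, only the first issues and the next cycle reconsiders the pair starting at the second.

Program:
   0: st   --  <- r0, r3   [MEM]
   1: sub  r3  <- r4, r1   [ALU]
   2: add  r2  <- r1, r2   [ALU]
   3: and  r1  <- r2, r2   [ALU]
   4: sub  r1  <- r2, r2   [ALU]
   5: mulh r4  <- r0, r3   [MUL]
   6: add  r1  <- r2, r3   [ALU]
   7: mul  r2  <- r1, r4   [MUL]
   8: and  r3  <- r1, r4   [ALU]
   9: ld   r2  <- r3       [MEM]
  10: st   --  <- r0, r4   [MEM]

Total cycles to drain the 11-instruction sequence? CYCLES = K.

CYCLES = 8

#0 head=0: st.MEM+sub.ALU i0&i1 2-wide
#1 head=2: add.ALU i2 RAW r2
#2 head=3: and.ALU i3 WAW r1
#3 head=4: sub.ALU+mulh.MUL i4&i5 2-wide
#4 head=6: add.ALU i6 RAW r1
#5 head=7: mul.MUL+and.ALU i7&i8 2-wide
#6 head=9: ld.MEM i9 no-port MEM/MEM
#7 head=10: st.MEM i10 tail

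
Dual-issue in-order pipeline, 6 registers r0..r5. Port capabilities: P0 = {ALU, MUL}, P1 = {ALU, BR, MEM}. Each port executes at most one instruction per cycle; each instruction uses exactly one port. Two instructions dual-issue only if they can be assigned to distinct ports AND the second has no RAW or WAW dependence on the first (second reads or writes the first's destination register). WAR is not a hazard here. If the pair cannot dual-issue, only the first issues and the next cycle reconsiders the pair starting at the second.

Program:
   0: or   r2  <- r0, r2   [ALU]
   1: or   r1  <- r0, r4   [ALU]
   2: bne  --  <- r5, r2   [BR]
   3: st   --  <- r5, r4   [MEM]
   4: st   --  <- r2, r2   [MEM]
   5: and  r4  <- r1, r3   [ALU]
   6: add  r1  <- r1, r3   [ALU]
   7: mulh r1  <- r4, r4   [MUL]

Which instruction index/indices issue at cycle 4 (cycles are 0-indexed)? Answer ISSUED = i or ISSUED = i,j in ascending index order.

ISSUED = 6

c0: i0+i1 or.ALU/or.ALU  dual
c1: i2 bne.BR  no-port BR/MEM
c2: i3 st.MEM  no-port MEM/MEM
c3: i4+i5 st.MEM/and.ALU  dual
c4: i6 add.ALU  WAW r1
c5: i7 mulh.MUL  tail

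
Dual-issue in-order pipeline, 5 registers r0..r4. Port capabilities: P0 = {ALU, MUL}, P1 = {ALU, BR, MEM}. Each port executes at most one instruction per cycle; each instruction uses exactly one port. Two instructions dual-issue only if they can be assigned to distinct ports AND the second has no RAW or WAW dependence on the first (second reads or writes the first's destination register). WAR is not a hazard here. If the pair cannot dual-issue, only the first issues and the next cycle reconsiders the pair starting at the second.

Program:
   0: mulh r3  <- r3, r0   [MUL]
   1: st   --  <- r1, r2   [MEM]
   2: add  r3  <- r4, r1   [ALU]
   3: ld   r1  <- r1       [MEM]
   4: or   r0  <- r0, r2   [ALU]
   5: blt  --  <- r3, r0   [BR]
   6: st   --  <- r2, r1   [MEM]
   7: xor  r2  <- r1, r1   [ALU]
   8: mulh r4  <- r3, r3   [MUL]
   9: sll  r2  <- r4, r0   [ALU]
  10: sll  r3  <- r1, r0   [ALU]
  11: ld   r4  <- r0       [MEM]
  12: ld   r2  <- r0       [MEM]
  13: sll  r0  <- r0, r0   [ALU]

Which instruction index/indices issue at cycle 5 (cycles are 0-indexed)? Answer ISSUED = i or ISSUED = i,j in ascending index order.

ISSUED = 8

  cy0 -> i0/i1 (mulh.MUL st.MEM) 2-wide
  cy1 -> i2/i3 (add.ALU ld.MEM) 2-wide
  cy2 -> i4 (or.ALU) RAW r0
  cy3 -> i5 (blt.BR) no-port BR/MEM
  cy4 -> i6/i7 (st.MEM xor.ALU) 2-wide
  cy5 -> i8 (mulh.MUL) RAW r4
  cy6 -> i9/i10 (sll.ALU sll.ALU) 2-wide
  cy7 -> i11 (ld.MEM) no-port MEM/MEM
  cy8 -> i12/i13 (ld.MEM sll.ALU) 2-wide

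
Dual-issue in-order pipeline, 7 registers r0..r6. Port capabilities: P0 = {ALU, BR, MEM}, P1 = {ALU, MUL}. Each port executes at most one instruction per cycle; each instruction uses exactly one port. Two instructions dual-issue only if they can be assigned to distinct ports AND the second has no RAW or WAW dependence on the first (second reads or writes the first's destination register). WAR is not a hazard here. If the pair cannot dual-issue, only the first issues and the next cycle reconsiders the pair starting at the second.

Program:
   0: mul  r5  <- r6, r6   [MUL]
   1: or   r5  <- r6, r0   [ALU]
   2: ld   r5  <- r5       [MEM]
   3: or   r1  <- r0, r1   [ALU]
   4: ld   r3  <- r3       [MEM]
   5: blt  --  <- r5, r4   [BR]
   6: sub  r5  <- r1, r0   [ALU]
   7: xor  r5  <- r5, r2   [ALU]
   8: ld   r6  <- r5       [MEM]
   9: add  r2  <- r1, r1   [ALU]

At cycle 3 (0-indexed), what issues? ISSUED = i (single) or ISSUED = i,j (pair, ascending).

[0] i0  mul  -- WAW r5
[1] i1  or  -- RAW+WAW r5
[2] i2&i3  ld/or  -- dual
[3] i4  ld  -- no-port MEM/BR
[4] i5&i6  blt/sub  -- dual
[5] i7  xor  -- RAW r5
[6] i8&i9  ld/add  -- dual

ISSUED = 4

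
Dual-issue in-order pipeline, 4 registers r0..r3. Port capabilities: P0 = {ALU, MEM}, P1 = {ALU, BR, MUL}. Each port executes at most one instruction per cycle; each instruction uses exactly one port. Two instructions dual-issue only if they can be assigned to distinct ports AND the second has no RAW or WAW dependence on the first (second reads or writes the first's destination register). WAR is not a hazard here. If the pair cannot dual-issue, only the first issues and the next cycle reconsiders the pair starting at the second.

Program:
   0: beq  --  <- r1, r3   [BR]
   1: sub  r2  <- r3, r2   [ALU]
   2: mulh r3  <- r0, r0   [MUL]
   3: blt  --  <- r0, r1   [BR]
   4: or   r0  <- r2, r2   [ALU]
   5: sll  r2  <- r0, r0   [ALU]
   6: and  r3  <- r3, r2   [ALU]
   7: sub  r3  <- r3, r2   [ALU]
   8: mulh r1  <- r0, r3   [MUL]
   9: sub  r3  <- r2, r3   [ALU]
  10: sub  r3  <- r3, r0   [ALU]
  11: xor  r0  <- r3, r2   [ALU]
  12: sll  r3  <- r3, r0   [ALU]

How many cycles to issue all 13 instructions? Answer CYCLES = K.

CYCLES = 10

0. beq/sub @i0/i1  | 2-wide
1. mulh @i2  | no-port MUL/BR
2. blt/or @i3/i4  | 2-wide
3. sll @i5  | RAW r2
4. and @i6  | RAW+WAW r3
5. sub @i7  | RAW r3
6. mulh/sub @i8/i9  | 2-wide
7. sub @i10  | RAW r3
8. xor @i11  | RAW r0
9. sll @i12  | tail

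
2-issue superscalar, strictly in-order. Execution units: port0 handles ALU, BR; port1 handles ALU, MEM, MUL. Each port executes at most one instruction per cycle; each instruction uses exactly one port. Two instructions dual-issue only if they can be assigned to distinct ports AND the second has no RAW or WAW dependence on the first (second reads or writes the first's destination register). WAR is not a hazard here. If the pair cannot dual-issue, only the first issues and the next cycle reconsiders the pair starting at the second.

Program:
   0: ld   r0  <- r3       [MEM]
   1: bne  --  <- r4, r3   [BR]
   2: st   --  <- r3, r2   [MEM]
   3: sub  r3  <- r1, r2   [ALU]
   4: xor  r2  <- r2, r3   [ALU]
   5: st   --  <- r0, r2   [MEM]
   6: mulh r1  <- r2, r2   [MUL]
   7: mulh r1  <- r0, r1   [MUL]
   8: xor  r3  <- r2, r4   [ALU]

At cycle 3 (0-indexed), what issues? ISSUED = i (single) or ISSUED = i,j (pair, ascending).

t=0 i0&i1:ld bne ; dual
t=1 i2&i3:st sub ; dual
t=2 i4:xor ; RAW r2
t=3 i5:st ; no-port MEM/MUL
t=4 i6:mulh ; no-port MUL/MUL
t=5 i7&i8:mulh xor ; dual

ISSUED = 5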